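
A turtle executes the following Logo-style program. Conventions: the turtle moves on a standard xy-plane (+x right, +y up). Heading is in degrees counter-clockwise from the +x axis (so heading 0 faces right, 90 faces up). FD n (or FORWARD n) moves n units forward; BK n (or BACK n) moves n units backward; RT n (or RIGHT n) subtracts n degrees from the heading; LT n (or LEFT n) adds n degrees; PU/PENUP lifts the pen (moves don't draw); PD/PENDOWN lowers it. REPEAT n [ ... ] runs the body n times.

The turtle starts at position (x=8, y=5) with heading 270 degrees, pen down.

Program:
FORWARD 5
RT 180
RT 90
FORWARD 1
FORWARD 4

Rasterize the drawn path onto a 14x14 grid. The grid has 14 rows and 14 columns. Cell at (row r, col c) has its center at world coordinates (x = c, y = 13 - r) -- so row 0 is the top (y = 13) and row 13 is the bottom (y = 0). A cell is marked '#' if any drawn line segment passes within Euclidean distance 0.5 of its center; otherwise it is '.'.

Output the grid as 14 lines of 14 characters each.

Answer: ..............
..............
..............
..............
..............
..............
..............
..............
........#.....
........#.....
........#.....
........#.....
........#.....
........######

Derivation:
Segment 0: (8,5) -> (8,0)
Segment 1: (8,0) -> (9,0)
Segment 2: (9,0) -> (13,0)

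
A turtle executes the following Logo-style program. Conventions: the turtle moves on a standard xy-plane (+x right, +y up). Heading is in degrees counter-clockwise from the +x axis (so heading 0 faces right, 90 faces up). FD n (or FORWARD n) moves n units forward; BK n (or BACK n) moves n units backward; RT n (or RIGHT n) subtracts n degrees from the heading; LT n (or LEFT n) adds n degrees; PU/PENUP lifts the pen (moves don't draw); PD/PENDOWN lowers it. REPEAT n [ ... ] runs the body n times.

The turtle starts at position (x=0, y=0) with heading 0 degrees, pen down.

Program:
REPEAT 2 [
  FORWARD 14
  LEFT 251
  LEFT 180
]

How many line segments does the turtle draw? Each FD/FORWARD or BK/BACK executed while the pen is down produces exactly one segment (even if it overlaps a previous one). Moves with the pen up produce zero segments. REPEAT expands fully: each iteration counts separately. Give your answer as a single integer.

Executing turtle program step by step:
Start: pos=(0,0), heading=0, pen down
REPEAT 2 [
  -- iteration 1/2 --
  FD 14: (0,0) -> (14,0) [heading=0, draw]
  LT 251: heading 0 -> 251
  LT 180: heading 251 -> 71
  -- iteration 2/2 --
  FD 14: (14,0) -> (18.558,13.237) [heading=71, draw]
  LT 251: heading 71 -> 322
  LT 180: heading 322 -> 142
]
Final: pos=(18.558,13.237), heading=142, 2 segment(s) drawn
Segments drawn: 2

Answer: 2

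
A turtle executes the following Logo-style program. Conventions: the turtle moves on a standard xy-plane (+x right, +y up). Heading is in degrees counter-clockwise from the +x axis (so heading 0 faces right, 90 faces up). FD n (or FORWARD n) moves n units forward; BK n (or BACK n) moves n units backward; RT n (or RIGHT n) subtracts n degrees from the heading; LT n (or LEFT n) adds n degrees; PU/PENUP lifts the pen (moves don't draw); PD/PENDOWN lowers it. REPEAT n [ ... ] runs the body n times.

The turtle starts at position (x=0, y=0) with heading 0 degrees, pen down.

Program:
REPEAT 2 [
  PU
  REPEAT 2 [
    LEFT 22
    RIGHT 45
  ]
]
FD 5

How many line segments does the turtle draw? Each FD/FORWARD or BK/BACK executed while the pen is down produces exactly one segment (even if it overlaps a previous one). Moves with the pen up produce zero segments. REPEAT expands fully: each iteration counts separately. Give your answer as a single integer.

Answer: 0

Derivation:
Executing turtle program step by step:
Start: pos=(0,0), heading=0, pen down
REPEAT 2 [
  -- iteration 1/2 --
  PU: pen up
  REPEAT 2 [
    -- iteration 1/2 --
    LT 22: heading 0 -> 22
    RT 45: heading 22 -> 337
    -- iteration 2/2 --
    LT 22: heading 337 -> 359
    RT 45: heading 359 -> 314
  ]
  -- iteration 2/2 --
  PU: pen up
  REPEAT 2 [
    -- iteration 1/2 --
    LT 22: heading 314 -> 336
    RT 45: heading 336 -> 291
    -- iteration 2/2 --
    LT 22: heading 291 -> 313
    RT 45: heading 313 -> 268
  ]
]
FD 5: (0,0) -> (-0.174,-4.997) [heading=268, move]
Final: pos=(-0.174,-4.997), heading=268, 0 segment(s) drawn
Segments drawn: 0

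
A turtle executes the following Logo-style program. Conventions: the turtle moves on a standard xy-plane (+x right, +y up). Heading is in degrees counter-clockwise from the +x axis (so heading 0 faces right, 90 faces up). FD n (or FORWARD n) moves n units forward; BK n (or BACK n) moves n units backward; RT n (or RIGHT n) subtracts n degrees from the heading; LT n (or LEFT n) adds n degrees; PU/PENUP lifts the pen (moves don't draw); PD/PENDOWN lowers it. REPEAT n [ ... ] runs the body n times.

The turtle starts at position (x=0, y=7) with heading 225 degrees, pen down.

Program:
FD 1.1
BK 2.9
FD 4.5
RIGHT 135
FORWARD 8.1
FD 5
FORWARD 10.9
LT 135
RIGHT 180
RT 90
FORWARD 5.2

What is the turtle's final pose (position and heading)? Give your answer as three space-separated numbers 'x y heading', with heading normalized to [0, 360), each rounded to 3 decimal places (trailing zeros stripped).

Answer: 1.768 25.414 315

Derivation:
Executing turtle program step by step:
Start: pos=(0,7), heading=225, pen down
FD 1.1: (0,7) -> (-0.778,6.222) [heading=225, draw]
BK 2.9: (-0.778,6.222) -> (1.273,8.273) [heading=225, draw]
FD 4.5: (1.273,8.273) -> (-1.909,5.091) [heading=225, draw]
RT 135: heading 225 -> 90
FD 8.1: (-1.909,5.091) -> (-1.909,13.191) [heading=90, draw]
FD 5: (-1.909,13.191) -> (-1.909,18.191) [heading=90, draw]
FD 10.9: (-1.909,18.191) -> (-1.909,29.091) [heading=90, draw]
LT 135: heading 90 -> 225
RT 180: heading 225 -> 45
RT 90: heading 45 -> 315
FD 5.2: (-1.909,29.091) -> (1.768,25.414) [heading=315, draw]
Final: pos=(1.768,25.414), heading=315, 7 segment(s) drawn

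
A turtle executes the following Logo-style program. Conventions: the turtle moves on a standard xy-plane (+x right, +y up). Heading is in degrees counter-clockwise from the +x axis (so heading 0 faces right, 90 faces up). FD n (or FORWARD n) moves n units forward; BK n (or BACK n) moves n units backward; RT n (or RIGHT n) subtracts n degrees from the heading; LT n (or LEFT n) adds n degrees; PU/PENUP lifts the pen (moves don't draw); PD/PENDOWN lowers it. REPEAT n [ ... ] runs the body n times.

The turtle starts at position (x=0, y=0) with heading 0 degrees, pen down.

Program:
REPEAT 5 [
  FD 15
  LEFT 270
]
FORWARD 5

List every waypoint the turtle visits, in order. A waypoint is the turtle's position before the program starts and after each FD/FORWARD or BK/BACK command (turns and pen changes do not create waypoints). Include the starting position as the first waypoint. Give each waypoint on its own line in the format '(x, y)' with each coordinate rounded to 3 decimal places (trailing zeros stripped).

Answer: (0, 0)
(15, 0)
(15, -15)
(0, -15)
(0, 0)
(15, 0)
(15, -5)

Derivation:
Executing turtle program step by step:
Start: pos=(0,0), heading=0, pen down
REPEAT 5 [
  -- iteration 1/5 --
  FD 15: (0,0) -> (15,0) [heading=0, draw]
  LT 270: heading 0 -> 270
  -- iteration 2/5 --
  FD 15: (15,0) -> (15,-15) [heading=270, draw]
  LT 270: heading 270 -> 180
  -- iteration 3/5 --
  FD 15: (15,-15) -> (0,-15) [heading=180, draw]
  LT 270: heading 180 -> 90
  -- iteration 4/5 --
  FD 15: (0,-15) -> (0,0) [heading=90, draw]
  LT 270: heading 90 -> 0
  -- iteration 5/5 --
  FD 15: (0,0) -> (15,0) [heading=0, draw]
  LT 270: heading 0 -> 270
]
FD 5: (15,0) -> (15,-5) [heading=270, draw]
Final: pos=(15,-5), heading=270, 6 segment(s) drawn
Waypoints (7 total):
(0, 0)
(15, 0)
(15, -15)
(0, -15)
(0, 0)
(15, 0)
(15, -5)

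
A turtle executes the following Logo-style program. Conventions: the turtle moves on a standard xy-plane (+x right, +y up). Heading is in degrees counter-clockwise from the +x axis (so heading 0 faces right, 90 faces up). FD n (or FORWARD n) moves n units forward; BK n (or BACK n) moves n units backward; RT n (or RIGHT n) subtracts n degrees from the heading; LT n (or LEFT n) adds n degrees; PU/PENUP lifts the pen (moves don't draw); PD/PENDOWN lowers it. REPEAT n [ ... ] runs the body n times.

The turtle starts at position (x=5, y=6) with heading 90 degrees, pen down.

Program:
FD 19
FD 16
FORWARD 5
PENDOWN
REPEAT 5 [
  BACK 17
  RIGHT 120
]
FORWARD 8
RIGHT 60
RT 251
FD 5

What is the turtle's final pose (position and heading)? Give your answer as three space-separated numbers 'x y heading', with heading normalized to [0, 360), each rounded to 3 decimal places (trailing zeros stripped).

Answer: -17.605 28.592 259

Derivation:
Executing turtle program step by step:
Start: pos=(5,6), heading=90, pen down
FD 19: (5,6) -> (5,25) [heading=90, draw]
FD 16: (5,25) -> (5,41) [heading=90, draw]
FD 5: (5,41) -> (5,46) [heading=90, draw]
PD: pen down
REPEAT 5 [
  -- iteration 1/5 --
  BK 17: (5,46) -> (5,29) [heading=90, draw]
  RT 120: heading 90 -> 330
  -- iteration 2/5 --
  BK 17: (5,29) -> (-9.722,37.5) [heading=330, draw]
  RT 120: heading 330 -> 210
  -- iteration 3/5 --
  BK 17: (-9.722,37.5) -> (5,46) [heading=210, draw]
  RT 120: heading 210 -> 90
  -- iteration 4/5 --
  BK 17: (5,46) -> (5,29) [heading=90, draw]
  RT 120: heading 90 -> 330
  -- iteration 5/5 --
  BK 17: (5,29) -> (-9.722,37.5) [heading=330, draw]
  RT 120: heading 330 -> 210
]
FD 8: (-9.722,37.5) -> (-16.651,33.5) [heading=210, draw]
RT 60: heading 210 -> 150
RT 251: heading 150 -> 259
FD 5: (-16.651,33.5) -> (-17.605,28.592) [heading=259, draw]
Final: pos=(-17.605,28.592), heading=259, 10 segment(s) drawn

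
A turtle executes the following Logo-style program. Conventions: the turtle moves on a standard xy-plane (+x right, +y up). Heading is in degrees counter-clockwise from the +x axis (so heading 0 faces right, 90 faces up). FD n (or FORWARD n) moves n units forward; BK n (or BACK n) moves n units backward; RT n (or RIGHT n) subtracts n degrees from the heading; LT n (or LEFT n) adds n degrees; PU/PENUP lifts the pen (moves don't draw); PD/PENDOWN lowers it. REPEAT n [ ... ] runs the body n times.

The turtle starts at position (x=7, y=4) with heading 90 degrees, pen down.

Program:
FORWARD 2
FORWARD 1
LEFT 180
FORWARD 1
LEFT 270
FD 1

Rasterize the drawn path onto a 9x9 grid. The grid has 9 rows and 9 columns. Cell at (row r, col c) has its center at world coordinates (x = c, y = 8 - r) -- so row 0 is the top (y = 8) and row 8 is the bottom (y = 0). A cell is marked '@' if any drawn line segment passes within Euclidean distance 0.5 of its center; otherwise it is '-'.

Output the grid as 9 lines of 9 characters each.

Segment 0: (7,4) -> (7,6)
Segment 1: (7,6) -> (7,7)
Segment 2: (7,7) -> (7,6)
Segment 3: (7,6) -> (6,6)

Answer: ---------
-------@-
------@@-
-------@-
-------@-
---------
---------
---------
---------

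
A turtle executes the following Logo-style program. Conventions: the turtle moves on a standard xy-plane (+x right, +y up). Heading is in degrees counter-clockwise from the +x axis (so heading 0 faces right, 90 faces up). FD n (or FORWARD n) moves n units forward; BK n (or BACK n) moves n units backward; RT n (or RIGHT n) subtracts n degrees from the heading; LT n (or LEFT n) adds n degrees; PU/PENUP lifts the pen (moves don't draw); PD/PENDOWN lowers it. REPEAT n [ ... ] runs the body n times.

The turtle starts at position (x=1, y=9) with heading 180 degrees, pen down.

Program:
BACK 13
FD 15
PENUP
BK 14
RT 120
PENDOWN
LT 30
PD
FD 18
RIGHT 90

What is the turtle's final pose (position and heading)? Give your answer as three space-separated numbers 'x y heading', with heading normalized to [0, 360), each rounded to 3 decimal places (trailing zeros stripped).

Executing turtle program step by step:
Start: pos=(1,9), heading=180, pen down
BK 13: (1,9) -> (14,9) [heading=180, draw]
FD 15: (14,9) -> (-1,9) [heading=180, draw]
PU: pen up
BK 14: (-1,9) -> (13,9) [heading=180, move]
RT 120: heading 180 -> 60
PD: pen down
LT 30: heading 60 -> 90
PD: pen down
FD 18: (13,9) -> (13,27) [heading=90, draw]
RT 90: heading 90 -> 0
Final: pos=(13,27), heading=0, 3 segment(s) drawn

Answer: 13 27 0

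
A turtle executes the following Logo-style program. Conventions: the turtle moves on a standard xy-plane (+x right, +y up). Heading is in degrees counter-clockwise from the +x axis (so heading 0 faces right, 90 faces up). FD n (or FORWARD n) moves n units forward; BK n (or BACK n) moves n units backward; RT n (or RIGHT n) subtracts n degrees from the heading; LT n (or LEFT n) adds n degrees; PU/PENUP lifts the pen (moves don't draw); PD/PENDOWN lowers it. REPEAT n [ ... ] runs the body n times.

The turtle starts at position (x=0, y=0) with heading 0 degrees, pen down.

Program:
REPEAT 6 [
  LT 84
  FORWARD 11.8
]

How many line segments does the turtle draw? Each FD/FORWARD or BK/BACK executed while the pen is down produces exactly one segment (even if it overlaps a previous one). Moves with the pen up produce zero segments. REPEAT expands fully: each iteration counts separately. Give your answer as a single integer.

Answer: 6

Derivation:
Executing turtle program step by step:
Start: pos=(0,0), heading=0, pen down
REPEAT 6 [
  -- iteration 1/6 --
  LT 84: heading 0 -> 84
  FD 11.8: (0,0) -> (1.233,11.735) [heading=84, draw]
  -- iteration 2/6 --
  LT 84: heading 84 -> 168
  FD 11.8: (1.233,11.735) -> (-10.309,14.189) [heading=168, draw]
  -- iteration 3/6 --
  LT 84: heading 168 -> 252
  FD 11.8: (-10.309,14.189) -> (-13.955,2.966) [heading=252, draw]
  -- iteration 4/6 --
  LT 84: heading 252 -> 336
  FD 11.8: (-13.955,2.966) -> (-3.175,-1.833) [heading=336, draw]
  -- iteration 5/6 --
  LT 84: heading 336 -> 60
  FD 11.8: (-3.175,-1.833) -> (2.725,8.386) [heading=60, draw]
  -- iteration 6/6 --
  LT 84: heading 60 -> 144
  FD 11.8: (2.725,8.386) -> (-6.822,15.322) [heading=144, draw]
]
Final: pos=(-6.822,15.322), heading=144, 6 segment(s) drawn
Segments drawn: 6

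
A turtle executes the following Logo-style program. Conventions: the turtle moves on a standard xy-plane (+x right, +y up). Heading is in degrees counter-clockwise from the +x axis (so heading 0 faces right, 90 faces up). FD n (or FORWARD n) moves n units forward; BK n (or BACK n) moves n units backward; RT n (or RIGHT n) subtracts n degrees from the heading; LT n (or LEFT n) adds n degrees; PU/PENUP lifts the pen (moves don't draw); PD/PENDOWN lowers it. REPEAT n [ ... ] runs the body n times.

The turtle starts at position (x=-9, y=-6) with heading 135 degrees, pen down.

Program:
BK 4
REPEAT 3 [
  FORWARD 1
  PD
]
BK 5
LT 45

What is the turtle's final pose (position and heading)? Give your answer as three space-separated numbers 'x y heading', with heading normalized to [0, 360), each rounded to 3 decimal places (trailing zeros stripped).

Answer: -4.757 -10.243 180

Derivation:
Executing turtle program step by step:
Start: pos=(-9,-6), heading=135, pen down
BK 4: (-9,-6) -> (-6.172,-8.828) [heading=135, draw]
REPEAT 3 [
  -- iteration 1/3 --
  FD 1: (-6.172,-8.828) -> (-6.879,-8.121) [heading=135, draw]
  PD: pen down
  -- iteration 2/3 --
  FD 1: (-6.879,-8.121) -> (-7.586,-7.414) [heading=135, draw]
  PD: pen down
  -- iteration 3/3 --
  FD 1: (-7.586,-7.414) -> (-8.293,-6.707) [heading=135, draw]
  PD: pen down
]
BK 5: (-8.293,-6.707) -> (-4.757,-10.243) [heading=135, draw]
LT 45: heading 135 -> 180
Final: pos=(-4.757,-10.243), heading=180, 5 segment(s) drawn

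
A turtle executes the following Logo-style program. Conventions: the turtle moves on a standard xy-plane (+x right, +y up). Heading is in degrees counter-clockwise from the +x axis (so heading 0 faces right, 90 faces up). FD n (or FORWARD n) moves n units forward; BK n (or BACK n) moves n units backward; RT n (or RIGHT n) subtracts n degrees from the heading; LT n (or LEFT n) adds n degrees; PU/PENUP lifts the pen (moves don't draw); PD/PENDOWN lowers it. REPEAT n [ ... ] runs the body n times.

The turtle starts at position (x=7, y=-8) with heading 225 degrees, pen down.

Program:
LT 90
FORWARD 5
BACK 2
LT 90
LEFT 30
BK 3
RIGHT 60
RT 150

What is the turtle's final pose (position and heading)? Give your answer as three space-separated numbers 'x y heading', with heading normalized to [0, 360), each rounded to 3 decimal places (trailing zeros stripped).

Answer: 8.345 -13.019 225

Derivation:
Executing turtle program step by step:
Start: pos=(7,-8), heading=225, pen down
LT 90: heading 225 -> 315
FD 5: (7,-8) -> (10.536,-11.536) [heading=315, draw]
BK 2: (10.536,-11.536) -> (9.121,-10.121) [heading=315, draw]
LT 90: heading 315 -> 45
LT 30: heading 45 -> 75
BK 3: (9.121,-10.121) -> (8.345,-13.019) [heading=75, draw]
RT 60: heading 75 -> 15
RT 150: heading 15 -> 225
Final: pos=(8.345,-13.019), heading=225, 3 segment(s) drawn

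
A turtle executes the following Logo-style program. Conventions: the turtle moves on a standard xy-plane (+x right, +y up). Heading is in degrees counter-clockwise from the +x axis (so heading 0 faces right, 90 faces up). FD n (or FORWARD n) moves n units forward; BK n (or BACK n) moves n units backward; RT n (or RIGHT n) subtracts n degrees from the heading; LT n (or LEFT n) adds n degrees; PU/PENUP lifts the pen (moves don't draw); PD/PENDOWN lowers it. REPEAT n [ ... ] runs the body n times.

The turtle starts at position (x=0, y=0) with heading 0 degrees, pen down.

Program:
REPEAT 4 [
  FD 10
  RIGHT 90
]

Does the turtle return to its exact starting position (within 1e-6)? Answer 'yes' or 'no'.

Answer: yes

Derivation:
Executing turtle program step by step:
Start: pos=(0,0), heading=0, pen down
REPEAT 4 [
  -- iteration 1/4 --
  FD 10: (0,0) -> (10,0) [heading=0, draw]
  RT 90: heading 0 -> 270
  -- iteration 2/4 --
  FD 10: (10,0) -> (10,-10) [heading=270, draw]
  RT 90: heading 270 -> 180
  -- iteration 3/4 --
  FD 10: (10,-10) -> (0,-10) [heading=180, draw]
  RT 90: heading 180 -> 90
  -- iteration 4/4 --
  FD 10: (0,-10) -> (0,0) [heading=90, draw]
  RT 90: heading 90 -> 0
]
Final: pos=(0,0), heading=0, 4 segment(s) drawn

Start position: (0, 0)
Final position: (0, 0)
Distance = 0; < 1e-6 -> CLOSED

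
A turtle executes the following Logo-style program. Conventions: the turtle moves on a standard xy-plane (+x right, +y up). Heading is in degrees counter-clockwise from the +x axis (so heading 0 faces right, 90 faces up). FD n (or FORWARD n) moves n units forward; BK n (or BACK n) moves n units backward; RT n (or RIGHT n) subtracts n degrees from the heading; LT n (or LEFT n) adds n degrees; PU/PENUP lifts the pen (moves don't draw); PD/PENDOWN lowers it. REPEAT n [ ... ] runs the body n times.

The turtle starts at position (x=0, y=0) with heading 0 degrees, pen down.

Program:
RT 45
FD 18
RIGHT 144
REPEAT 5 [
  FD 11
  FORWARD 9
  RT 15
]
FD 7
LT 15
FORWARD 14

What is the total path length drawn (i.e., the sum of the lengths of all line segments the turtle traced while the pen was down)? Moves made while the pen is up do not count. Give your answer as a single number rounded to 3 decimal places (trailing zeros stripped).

Answer: 139

Derivation:
Executing turtle program step by step:
Start: pos=(0,0), heading=0, pen down
RT 45: heading 0 -> 315
FD 18: (0,0) -> (12.728,-12.728) [heading=315, draw]
RT 144: heading 315 -> 171
REPEAT 5 [
  -- iteration 1/5 --
  FD 11: (12.728,-12.728) -> (1.863,-11.007) [heading=171, draw]
  FD 9: (1.863,-11.007) -> (-7.026,-9.599) [heading=171, draw]
  RT 15: heading 171 -> 156
  -- iteration 2/5 --
  FD 11: (-7.026,-9.599) -> (-17.075,-5.125) [heading=156, draw]
  FD 9: (-17.075,-5.125) -> (-25.297,-1.464) [heading=156, draw]
  RT 15: heading 156 -> 141
  -- iteration 3/5 --
  FD 11: (-25.297,-1.464) -> (-33.845,5.458) [heading=141, draw]
  FD 9: (-33.845,5.458) -> (-40.84,11.122) [heading=141, draw]
  RT 15: heading 141 -> 126
  -- iteration 4/5 --
  FD 11: (-40.84,11.122) -> (-47.305,20.021) [heading=126, draw]
  FD 9: (-47.305,20.021) -> (-52.595,27.302) [heading=126, draw]
  RT 15: heading 126 -> 111
  -- iteration 5/5 --
  FD 11: (-52.595,27.302) -> (-56.537,37.572) [heading=111, draw]
  FD 9: (-56.537,37.572) -> (-59.763,45.974) [heading=111, draw]
  RT 15: heading 111 -> 96
]
FD 7: (-59.763,45.974) -> (-60.494,52.936) [heading=96, draw]
LT 15: heading 96 -> 111
FD 14: (-60.494,52.936) -> (-65.512,66.006) [heading=111, draw]
Final: pos=(-65.512,66.006), heading=111, 13 segment(s) drawn

Segment lengths:
  seg 1: (0,0) -> (12.728,-12.728), length = 18
  seg 2: (12.728,-12.728) -> (1.863,-11.007), length = 11
  seg 3: (1.863,-11.007) -> (-7.026,-9.599), length = 9
  seg 4: (-7.026,-9.599) -> (-17.075,-5.125), length = 11
  seg 5: (-17.075,-5.125) -> (-25.297,-1.464), length = 9
  seg 6: (-25.297,-1.464) -> (-33.845,5.458), length = 11
  seg 7: (-33.845,5.458) -> (-40.84,11.122), length = 9
  seg 8: (-40.84,11.122) -> (-47.305,20.021), length = 11
  seg 9: (-47.305,20.021) -> (-52.595,27.302), length = 9
  seg 10: (-52.595,27.302) -> (-56.537,37.572), length = 11
  seg 11: (-56.537,37.572) -> (-59.763,45.974), length = 9
  seg 12: (-59.763,45.974) -> (-60.494,52.936), length = 7
  seg 13: (-60.494,52.936) -> (-65.512,66.006), length = 14
Total = 139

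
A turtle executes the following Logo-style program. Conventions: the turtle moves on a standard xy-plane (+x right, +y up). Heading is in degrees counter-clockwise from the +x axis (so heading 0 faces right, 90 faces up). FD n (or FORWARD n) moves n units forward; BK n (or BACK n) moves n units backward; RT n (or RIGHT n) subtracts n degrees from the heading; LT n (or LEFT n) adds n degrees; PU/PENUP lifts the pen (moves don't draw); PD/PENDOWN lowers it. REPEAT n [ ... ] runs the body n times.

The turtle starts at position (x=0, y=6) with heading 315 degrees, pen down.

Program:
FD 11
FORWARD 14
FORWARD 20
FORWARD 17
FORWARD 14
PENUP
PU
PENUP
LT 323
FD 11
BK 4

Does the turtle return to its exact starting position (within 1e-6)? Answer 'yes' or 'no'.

Answer: no

Derivation:
Executing turtle program step by step:
Start: pos=(0,6), heading=315, pen down
FD 11: (0,6) -> (7.778,-1.778) [heading=315, draw]
FD 14: (7.778,-1.778) -> (17.678,-11.678) [heading=315, draw]
FD 20: (17.678,-11.678) -> (31.82,-25.82) [heading=315, draw]
FD 17: (31.82,-25.82) -> (43.841,-37.841) [heading=315, draw]
FD 14: (43.841,-37.841) -> (53.74,-47.74) [heading=315, draw]
PU: pen up
PU: pen up
PU: pen up
LT 323: heading 315 -> 278
FD 11: (53.74,-47.74) -> (55.271,-58.633) [heading=278, move]
BK 4: (55.271,-58.633) -> (54.714,-54.672) [heading=278, move]
Final: pos=(54.714,-54.672), heading=278, 5 segment(s) drawn

Start position: (0, 6)
Final position: (54.714, -54.672)
Distance = 81.699; >= 1e-6 -> NOT closed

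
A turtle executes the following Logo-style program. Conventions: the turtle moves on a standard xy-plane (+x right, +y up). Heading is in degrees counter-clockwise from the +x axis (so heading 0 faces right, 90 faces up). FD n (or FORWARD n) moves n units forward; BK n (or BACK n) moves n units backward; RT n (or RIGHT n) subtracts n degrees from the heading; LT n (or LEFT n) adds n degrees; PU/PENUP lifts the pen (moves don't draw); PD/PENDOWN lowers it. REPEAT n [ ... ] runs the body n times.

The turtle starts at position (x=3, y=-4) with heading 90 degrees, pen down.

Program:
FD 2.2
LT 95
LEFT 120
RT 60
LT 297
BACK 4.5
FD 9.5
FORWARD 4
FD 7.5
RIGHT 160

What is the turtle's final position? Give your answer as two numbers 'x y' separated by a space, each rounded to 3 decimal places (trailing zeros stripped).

Executing turtle program step by step:
Start: pos=(3,-4), heading=90, pen down
FD 2.2: (3,-4) -> (3,-1.8) [heading=90, draw]
LT 95: heading 90 -> 185
LT 120: heading 185 -> 305
RT 60: heading 305 -> 245
LT 297: heading 245 -> 182
BK 4.5: (3,-1.8) -> (7.497,-1.643) [heading=182, draw]
FD 9.5: (7.497,-1.643) -> (-1.997,-1.974) [heading=182, draw]
FD 4: (-1.997,-1.974) -> (-5.995,-2.114) [heading=182, draw]
FD 7.5: (-5.995,-2.114) -> (-13.49,-2.376) [heading=182, draw]
RT 160: heading 182 -> 22
Final: pos=(-13.49,-2.376), heading=22, 5 segment(s) drawn

Answer: -13.49 -2.376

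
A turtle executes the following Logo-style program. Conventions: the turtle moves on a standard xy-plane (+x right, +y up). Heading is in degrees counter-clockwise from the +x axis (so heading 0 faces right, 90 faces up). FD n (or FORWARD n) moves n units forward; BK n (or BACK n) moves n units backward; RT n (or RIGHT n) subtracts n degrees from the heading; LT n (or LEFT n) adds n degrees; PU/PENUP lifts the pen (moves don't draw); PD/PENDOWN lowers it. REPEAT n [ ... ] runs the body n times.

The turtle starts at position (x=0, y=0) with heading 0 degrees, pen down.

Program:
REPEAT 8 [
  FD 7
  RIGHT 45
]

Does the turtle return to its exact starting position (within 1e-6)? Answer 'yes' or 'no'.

Executing turtle program step by step:
Start: pos=(0,0), heading=0, pen down
REPEAT 8 [
  -- iteration 1/8 --
  FD 7: (0,0) -> (7,0) [heading=0, draw]
  RT 45: heading 0 -> 315
  -- iteration 2/8 --
  FD 7: (7,0) -> (11.95,-4.95) [heading=315, draw]
  RT 45: heading 315 -> 270
  -- iteration 3/8 --
  FD 7: (11.95,-4.95) -> (11.95,-11.95) [heading=270, draw]
  RT 45: heading 270 -> 225
  -- iteration 4/8 --
  FD 7: (11.95,-11.95) -> (7,-16.899) [heading=225, draw]
  RT 45: heading 225 -> 180
  -- iteration 5/8 --
  FD 7: (7,-16.899) -> (0,-16.899) [heading=180, draw]
  RT 45: heading 180 -> 135
  -- iteration 6/8 --
  FD 7: (0,-16.899) -> (-4.95,-11.95) [heading=135, draw]
  RT 45: heading 135 -> 90
  -- iteration 7/8 --
  FD 7: (-4.95,-11.95) -> (-4.95,-4.95) [heading=90, draw]
  RT 45: heading 90 -> 45
  -- iteration 8/8 --
  FD 7: (-4.95,-4.95) -> (0,0) [heading=45, draw]
  RT 45: heading 45 -> 0
]
Final: pos=(0,0), heading=0, 8 segment(s) drawn

Start position: (0, 0)
Final position: (0, 0)
Distance = 0; < 1e-6 -> CLOSED

Answer: yes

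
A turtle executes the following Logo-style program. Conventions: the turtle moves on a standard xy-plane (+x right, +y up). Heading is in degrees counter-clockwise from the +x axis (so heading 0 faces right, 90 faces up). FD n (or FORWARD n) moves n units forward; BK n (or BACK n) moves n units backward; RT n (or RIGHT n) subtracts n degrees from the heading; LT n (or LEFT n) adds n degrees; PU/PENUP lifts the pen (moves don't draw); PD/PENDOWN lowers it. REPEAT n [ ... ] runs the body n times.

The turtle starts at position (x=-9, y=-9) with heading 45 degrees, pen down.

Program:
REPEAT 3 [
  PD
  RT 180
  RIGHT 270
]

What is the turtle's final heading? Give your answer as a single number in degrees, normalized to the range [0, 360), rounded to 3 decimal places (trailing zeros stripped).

Executing turtle program step by step:
Start: pos=(-9,-9), heading=45, pen down
REPEAT 3 [
  -- iteration 1/3 --
  PD: pen down
  RT 180: heading 45 -> 225
  RT 270: heading 225 -> 315
  -- iteration 2/3 --
  PD: pen down
  RT 180: heading 315 -> 135
  RT 270: heading 135 -> 225
  -- iteration 3/3 --
  PD: pen down
  RT 180: heading 225 -> 45
  RT 270: heading 45 -> 135
]
Final: pos=(-9,-9), heading=135, 0 segment(s) drawn

Answer: 135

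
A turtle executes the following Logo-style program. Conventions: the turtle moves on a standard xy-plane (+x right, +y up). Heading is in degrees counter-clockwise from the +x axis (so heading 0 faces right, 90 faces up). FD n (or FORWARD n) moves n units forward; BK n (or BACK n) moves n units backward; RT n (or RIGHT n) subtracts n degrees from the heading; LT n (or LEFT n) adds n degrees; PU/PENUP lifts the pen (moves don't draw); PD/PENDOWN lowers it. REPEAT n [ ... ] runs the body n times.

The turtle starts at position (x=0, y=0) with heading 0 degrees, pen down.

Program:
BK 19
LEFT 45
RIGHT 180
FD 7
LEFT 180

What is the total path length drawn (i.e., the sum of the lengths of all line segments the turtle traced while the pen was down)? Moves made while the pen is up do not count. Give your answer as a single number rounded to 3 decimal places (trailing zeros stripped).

Answer: 26

Derivation:
Executing turtle program step by step:
Start: pos=(0,0), heading=0, pen down
BK 19: (0,0) -> (-19,0) [heading=0, draw]
LT 45: heading 0 -> 45
RT 180: heading 45 -> 225
FD 7: (-19,0) -> (-23.95,-4.95) [heading=225, draw]
LT 180: heading 225 -> 45
Final: pos=(-23.95,-4.95), heading=45, 2 segment(s) drawn

Segment lengths:
  seg 1: (0,0) -> (-19,0), length = 19
  seg 2: (-19,0) -> (-23.95,-4.95), length = 7
Total = 26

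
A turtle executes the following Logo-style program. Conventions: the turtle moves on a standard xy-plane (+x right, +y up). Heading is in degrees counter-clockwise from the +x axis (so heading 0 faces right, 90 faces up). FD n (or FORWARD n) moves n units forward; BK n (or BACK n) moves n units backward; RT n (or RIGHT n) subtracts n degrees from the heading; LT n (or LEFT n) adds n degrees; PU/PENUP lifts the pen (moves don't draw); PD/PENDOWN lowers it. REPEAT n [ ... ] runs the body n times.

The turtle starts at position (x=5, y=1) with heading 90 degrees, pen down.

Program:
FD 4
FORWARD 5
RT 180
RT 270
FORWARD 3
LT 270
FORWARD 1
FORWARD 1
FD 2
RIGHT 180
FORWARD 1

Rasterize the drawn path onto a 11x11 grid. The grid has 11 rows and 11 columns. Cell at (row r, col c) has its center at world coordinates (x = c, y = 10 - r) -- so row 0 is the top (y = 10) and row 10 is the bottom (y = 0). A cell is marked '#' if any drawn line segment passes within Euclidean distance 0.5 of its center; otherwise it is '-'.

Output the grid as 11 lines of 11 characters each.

Answer: -----####--
-----#--#--
-----#--#--
-----#--#--
-----#--#--
-----#-----
-----#-----
-----#-----
-----#-----
-----#-----
-----------

Derivation:
Segment 0: (5,1) -> (5,5)
Segment 1: (5,5) -> (5,10)
Segment 2: (5,10) -> (8,10)
Segment 3: (8,10) -> (8,9)
Segment 4: (8,9) -> (8,8)
Segment 5: (8,8) -> (8,6)
Segment 6: (8,6) -> (8,7)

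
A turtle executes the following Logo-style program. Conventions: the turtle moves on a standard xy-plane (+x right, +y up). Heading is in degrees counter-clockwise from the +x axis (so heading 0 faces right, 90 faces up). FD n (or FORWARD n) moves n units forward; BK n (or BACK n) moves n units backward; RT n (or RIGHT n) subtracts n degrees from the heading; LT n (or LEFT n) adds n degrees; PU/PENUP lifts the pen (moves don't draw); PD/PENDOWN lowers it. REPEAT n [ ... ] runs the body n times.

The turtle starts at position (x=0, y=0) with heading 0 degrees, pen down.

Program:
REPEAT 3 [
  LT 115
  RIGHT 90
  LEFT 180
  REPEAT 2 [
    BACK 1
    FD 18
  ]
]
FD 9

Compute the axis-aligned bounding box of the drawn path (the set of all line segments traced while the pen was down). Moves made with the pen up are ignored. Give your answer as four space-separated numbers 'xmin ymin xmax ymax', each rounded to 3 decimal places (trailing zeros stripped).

Executing turtle program step by step:
Start: pos=(0,0), heading=0, pen down
REPEAT 3 [
  -- iteration 1/3 --
  LT 115: heading 0 -> 115
  RT 90: heading 115 -> 25
  LT 180: heading 25 -> 205
  REPEAT 2 [
    -- iteration 1/2 --
    BK 1: (0,0) -> (0.906,0.423) [heading=205, draw]
    FD 18: (0.906,0.423) -> (-15.407,-7.185) [heading=205, draw]
    -- iteration 2/2 --
    BK 1: (-15.407,-7.185) -> (-14.501,-6.762) [heading=205, draw]
    FD 18: (-14.501,-6.762) -> (-30.814,-14.369) [heading=205, draw]
  ]
  -- iteration 2/3 --
  LT 115: heading 205 -> 320
  RT 90: heading 320 -> 230
  LT 180: heading 230 -> 50
  REPEAT 2 [
    -- iteration 1/2 --
    BK 1: (-30.814,-14.369) -> (-31.457,-15.135) [heading=50, draw]
    FD 18: (-31.457,-15.135) -> (-19.887,-1.346) [heading=50, draw]
    -- iteration 2/2 --
    BK 1: (-19.887,-1.346) -> (-20.53,-2.112) [heading=50, draw]
    FD 18: (-20.53,-2.112) -> (-8.96,11.676) [heading=50, draw]
  ]
  -- iteration 3/3 --
  LT 115: heading 50 -> 165
  RT 90: heading 165 -> 75
  LT 180: heading 75 -> 255
  REPEAT 2 [
    -- iteration 1/2 --
    BK 1: (-8.96,11.676) -> (-8.701,12.642) [heading=255, draw]
    FD 18: (-8.701,12.642) -> (-13.36,-4.744) [heading=255, draw]
    -- iteration 2/2 --
    BK 1: (-13.36,-4.744) -> (-13.101,-3.778) [heading=255, draw]
    FD 18: (-13.101,-3.778) -> (-17.76,-21.165) [heading=255, draw]
  ]
]
FD 9: (-17.76,-21.165) -> (-20.089,-29.858) [heading=255, draw]
Final: pos=(-20.089,-29.858), heading=255, 13 segment(s) drawn

Segment endpoints: x in {-31.457, -30.814, -20.53, -20.089, -19.887, -17.76, -15.407, -14.501, -13.36, -13.101, -8.96, -8.701, 0, 0.906}, y in {-29.858, -21.165, -15.135, -14.369, -7.185, -6.762, -4.744, -3.778, -2.112, -1.346, 0, 0.423, 11.676, 12.642}
xmin=-31.457, ymin=-29.858, xmax=0.906, ymax=12.642

Answer: -31.457 -29.858 0.906 12.642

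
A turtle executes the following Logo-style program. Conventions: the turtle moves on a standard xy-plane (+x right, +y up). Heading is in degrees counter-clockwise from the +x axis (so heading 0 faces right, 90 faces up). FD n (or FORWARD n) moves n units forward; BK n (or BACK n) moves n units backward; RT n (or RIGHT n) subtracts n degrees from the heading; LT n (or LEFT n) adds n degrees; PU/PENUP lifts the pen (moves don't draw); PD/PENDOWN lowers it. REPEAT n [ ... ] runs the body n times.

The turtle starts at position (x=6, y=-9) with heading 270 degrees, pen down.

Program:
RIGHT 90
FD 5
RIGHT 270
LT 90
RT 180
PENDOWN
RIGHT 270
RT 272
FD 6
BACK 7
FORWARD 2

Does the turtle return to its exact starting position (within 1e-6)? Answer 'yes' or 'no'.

Answer: no

Derivation:
Executing turtle program step by step:
Start: pos=(6,-9), heading=270, pen down
RT 90: heading 270 -> 180
FD 5: (6,-9) -> (1,-9) [heading=180, draw]
RT 270: heading 180 -> 270
LT 90: heading 270 -> 0
RT 180: heading 0 -> 180
PD: pen down
RT 270: heading 180 -> 270
RT 272: heading 270 -> 358
FD 6: (1,-9) -> (6.996,-9.209) [heading=358, draw]
BK 7: (6.996,-9.209) -> (0.001,-8.965) [heading=358, draw]
FD 2: (0.001,-8.965) -> (1.999,-9.035) [heading=358, draw]
Final: pos=(1.999,-9.035), heading=358, 4 segment(s) drawn

Start position: (6, -9)
Final position: (1.999, -9.035)
Distance = 4.001; >= 1e-6 -> NOT closed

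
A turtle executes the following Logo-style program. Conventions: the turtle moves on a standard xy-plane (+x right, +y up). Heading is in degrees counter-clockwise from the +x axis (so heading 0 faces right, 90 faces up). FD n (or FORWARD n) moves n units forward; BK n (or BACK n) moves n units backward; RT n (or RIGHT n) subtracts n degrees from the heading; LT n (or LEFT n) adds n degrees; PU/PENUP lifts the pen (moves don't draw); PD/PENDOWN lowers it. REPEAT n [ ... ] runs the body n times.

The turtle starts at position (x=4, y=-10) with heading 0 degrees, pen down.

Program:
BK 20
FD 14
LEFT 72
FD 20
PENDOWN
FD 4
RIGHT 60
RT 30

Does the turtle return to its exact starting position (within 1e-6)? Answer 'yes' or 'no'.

Answer: no

Derivation:
Executing turtle program step by step:
Start: pos=(4,-10), heading=0, pen down
BK 20: (4,-10) -> (-16,-10) [heading=0, draw]
FD 14: (-16,-10) -> (-2,-10) [heading=0, draw]
LT 72: heading 0 -> 72
FD 20: (-2,-10) -> (4.18,9.021) [heading=72, draw]
PD: pen down
FD 4: (4.18,9.021) -> (5.416,12.825) [heading=72, draw]
RT 60: heading 72 -> 12
RT 30: heading 12 -> 342
Final: pos=(5.416,12.825), heading=342, 4 segment(s) drawn

Start position: (4, -10)
Final position: (5.416, 12.825)
Distance = 22.869; >= 1e-6 -> NOT closed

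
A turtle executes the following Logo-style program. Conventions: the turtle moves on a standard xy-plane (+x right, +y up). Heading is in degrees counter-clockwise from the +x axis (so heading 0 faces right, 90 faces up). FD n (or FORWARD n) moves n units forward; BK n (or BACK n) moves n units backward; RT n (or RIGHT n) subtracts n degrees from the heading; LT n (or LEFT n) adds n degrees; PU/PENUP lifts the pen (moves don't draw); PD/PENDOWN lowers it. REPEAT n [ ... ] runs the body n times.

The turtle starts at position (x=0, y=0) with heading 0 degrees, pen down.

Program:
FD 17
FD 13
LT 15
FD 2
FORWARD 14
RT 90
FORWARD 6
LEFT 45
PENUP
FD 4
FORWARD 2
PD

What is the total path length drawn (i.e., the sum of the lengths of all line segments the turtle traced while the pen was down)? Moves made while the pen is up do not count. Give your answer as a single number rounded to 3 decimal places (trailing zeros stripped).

Executing turtle program step by step:
Start: pos=(0,0), heading=0, pen down
FD 17: (0,0) -> (17,0) [heading=0, draw]
FD 13: (17,0) -> (30,0) [heading=0, draw]
LT 15: heading 0 -> 15
FD 2: (30,0) -> (31.932,0.518) [heading=15, draw]
FD 14: (31.932,0.518) -> (45.455,4.141) [heading=15, draw]
RT 90: heading 15 -> 285
FD 6: (45.455,4.141) -> (47.008,-1.654) [heading=285, draw]
LT 45: heading 285 -> 330
PU: pen up
FD 4: (47.008,-1.654) -> (50.472,-3.654) [heading=330, move]
FD 2: (50.472,-3.654) -> (52.204,-4.654) [heading=330, move]
PD: pen down
Final: pos=(52.204,-4.654), heading=330, 5 segment(s) drawn

Segment lengths:
  seg 1: (0,0) -> (17,0), length = 17
  seg 2: (17,0) -> (30,0), length = 13
  seg 3: (30,0) -> (31.932,0.518), length = 2
  seg 4: (31.932,0.518) -> (45.455,4.141), length = 14
  seg 5: (45.455,4.141) -> (47.008,-1.654), length = 6
Total = 52

Answer: 52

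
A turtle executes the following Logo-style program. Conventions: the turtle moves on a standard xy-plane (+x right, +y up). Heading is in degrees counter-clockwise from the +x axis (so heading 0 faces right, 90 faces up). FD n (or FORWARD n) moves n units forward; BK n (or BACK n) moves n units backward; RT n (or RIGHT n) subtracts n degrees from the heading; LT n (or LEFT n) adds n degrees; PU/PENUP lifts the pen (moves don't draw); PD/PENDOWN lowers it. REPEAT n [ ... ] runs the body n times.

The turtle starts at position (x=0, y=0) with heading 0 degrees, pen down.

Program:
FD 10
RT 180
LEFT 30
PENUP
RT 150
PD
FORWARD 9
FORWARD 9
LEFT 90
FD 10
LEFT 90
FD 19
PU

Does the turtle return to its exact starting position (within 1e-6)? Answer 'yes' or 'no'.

Answer: no

Derivation:
Executing turtle program step by step:
Start: pos=(0,0), heading=0, pen down
FD 10: (0,0) -> (10,0) [heading=0, draw]
RT 180: heading 0 -> 180
LT 30: heading 180 -> 210
PU: pen up
RT 150: heading 210 -> 60
PD: pen down
FD 9: (10,0) -> (14.5,7.794) [heading=60, draw]
FD 9: (14.5,7.794) -> (19,15.588) [heading=60, draw]
LT 90: heading 60 -> 150
FD 10: (19,15.588) -> (10.34,20.588) [heading=150, draw]
LT 90: heading 150 -> 240
FD 19: (10.34,20.588) -> (0.84,4.134) [heading=240, draw]
PU: pen up
Final: pos=(0.84,4.134), heading=240, 5 segment(s) drawn

Start position: (0, 0)
Final position: (0.84, 4.134)
Distance = 4.218; >= 1e-6 -> NOT closed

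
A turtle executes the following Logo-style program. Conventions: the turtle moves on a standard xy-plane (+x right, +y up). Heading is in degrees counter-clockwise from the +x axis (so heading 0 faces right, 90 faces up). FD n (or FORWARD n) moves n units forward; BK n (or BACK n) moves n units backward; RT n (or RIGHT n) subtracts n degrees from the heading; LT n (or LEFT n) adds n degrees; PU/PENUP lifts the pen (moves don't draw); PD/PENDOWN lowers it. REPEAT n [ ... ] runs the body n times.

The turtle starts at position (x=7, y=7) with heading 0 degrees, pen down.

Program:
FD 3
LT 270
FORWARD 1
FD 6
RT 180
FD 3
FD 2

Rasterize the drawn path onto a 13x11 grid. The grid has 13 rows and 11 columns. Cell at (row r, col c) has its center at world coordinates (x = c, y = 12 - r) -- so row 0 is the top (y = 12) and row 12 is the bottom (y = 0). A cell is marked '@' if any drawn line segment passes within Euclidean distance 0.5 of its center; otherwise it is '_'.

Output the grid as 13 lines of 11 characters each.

Segment 0: (7,7) -> (10,7)
Segment 1: (10,7) -> (10,6)
Segment 2: (10,6) -> (10,0)
Segment 3: (10,0) -> (10,3)
Segment 4: (10,3) -> (10,5)

Answer: ___________
___________
___________
___________
___________
_______@@@@
__________@
__________@
__________@
__________@
__________@
__________@
__________@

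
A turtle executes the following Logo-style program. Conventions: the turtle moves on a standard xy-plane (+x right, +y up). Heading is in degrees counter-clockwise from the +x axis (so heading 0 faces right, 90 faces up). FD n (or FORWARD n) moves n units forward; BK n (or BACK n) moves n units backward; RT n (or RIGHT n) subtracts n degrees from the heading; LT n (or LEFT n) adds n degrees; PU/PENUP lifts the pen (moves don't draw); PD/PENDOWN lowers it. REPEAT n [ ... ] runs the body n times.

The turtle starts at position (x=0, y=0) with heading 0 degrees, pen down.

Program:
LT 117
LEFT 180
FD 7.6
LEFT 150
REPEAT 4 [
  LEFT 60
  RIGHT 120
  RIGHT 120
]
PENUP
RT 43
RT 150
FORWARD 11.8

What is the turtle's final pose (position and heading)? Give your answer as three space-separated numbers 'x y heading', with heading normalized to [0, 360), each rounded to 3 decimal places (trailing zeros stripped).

Answer: 0.198 -18.115 254

Derivation:
Executing turtle program step by step:
Start: pos=(0,0), heading=0, pen down
LT 117: heading 0 -> 117
LT 180: heading 117 -> 297
FD 7.6: (0,0) -> (3.45,-6.772) [heading=297, draw]
LT 150: heading 297 -> 87
REPEAT 4 [
  -- iteration 1/4 --
  LT 60: heading 87 -> 147
  RT 120: heading 147 -> 27
  RT 120: heading 27 -> 267
  -- iteration 2/4 --
  LT 60: heading 267 -> 327
  RT 120: heading 327 -> 207
  RT 120: heading 207 -> 87
  -- iteration 3/4 --
  LT 60: heading 87 -> 147
  RT 120: heading 147 -> 27
  RT 120: heading 27 -> 267
  -- iteration 4/4 --
  LT 60: heading 267 -> 327
  RT 120: heading 327 -> 207
  RT 120: heading 207 -> 87
]
PU: pen up
RT 43: heading 87 -> 44
RT 150: heading 44 -> 254
FD 11.8: (3.45,-6.772) -> (0.198,-18.115) [heading=254, move]
Final: pos=(0.198,-18.115), heading=254, 1 segment(s) drawn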